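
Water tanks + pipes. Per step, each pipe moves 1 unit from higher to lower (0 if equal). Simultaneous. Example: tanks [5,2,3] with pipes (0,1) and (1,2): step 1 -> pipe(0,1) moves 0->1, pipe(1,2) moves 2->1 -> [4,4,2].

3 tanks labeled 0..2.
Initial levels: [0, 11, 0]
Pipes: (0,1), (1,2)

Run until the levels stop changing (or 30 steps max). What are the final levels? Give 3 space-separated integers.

Answer: 4 3 4

Derivation:
Step 1: flows [1->0,1->2] -> levels [1 9 1]
Step 2: flows [1->0,1->2] -> levels [2 7 2]
Step 3: flows [1->0,1->2] -> levels [3 5 3]
Step 4: flows [1->0,1->2] -> levels [4 3 4]
Step 5: flows [0->1,2->1] -> levels [3 5 3]
  -> period-2 cycle: step 5 state = step 3 state; never stabilizes
  -> state at step 30: (30-3) mod 2 = 1, same as step 4 -> [4 3 4]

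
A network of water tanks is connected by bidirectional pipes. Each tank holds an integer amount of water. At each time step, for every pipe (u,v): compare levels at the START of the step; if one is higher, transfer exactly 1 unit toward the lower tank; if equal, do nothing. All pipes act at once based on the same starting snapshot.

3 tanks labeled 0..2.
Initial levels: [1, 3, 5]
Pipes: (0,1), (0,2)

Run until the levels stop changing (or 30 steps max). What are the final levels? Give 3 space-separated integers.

Answer: 3 3 3

Derivation:
Step 1: flows [1->0,2->0] -> levels [3 2 4]
Step 2: flows [0->1,2->0] -> levels [3 3 3]
Step 3: flows [0=1,0=2] -> levels [3 3 3]
  -> stable (no change)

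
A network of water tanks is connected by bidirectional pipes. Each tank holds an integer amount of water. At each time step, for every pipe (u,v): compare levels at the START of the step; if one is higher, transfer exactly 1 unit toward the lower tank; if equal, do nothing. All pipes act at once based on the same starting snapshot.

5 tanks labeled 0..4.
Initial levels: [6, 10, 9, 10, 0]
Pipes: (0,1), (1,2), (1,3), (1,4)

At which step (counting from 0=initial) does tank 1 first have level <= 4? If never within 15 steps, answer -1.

Answer: -1

Derivation:
Step 1: flows [1->0,1->2,1=3,1->4] -> levels [7 7 10 10 1]
Step 2: flows [0=1,2->1,3->1,1->4] -> levels [7 8 9 9 2]
Step 3: flows [1->0,2->1,3->1,1->4] -> levels [8 8 8 8 3]
Step 4: flows [0=1,1=2,1=3,1->4] -> levels [8 7 8 8 4]
Step 5: flows [0->1,2->1,3->1,1->4] -> levels [7 9 7 7 5]
Step 6: flows [1->0,1->2,1->3,1->4] -> levels [8 5 8 8 6]
Step 7: flows [0->1,2->1,3->1,4->1] -> levels [7 9 7 7 5]
  -> period-2 cycle (repeats step 5); tank 1 never drops to <=4
Tank 1 never reaches <=4 within 15 steps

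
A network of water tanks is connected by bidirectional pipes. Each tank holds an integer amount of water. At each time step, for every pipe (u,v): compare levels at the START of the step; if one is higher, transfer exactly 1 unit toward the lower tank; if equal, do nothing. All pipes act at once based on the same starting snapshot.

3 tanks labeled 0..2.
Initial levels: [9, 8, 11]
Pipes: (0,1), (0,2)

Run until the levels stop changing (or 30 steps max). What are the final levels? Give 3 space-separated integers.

Answer: 10 9 9

Derivation:
Step 1: flows [0->1,2->0] -> levels [9 9 10]
Step 2: flows [0=1,2->0] -> levels [10 9 9]
Step 3: flows [0->1,0->2] -> levels [8 10 10]
Step 4: flows [1->0,2->0] -> levels [10 9 9]
  -> period-2 cycle: step 4 state = step 2 state; never stabilizes
  -> state at step 30: (30-2) mod 2 = 0, same as step 2 -> [10 9 9]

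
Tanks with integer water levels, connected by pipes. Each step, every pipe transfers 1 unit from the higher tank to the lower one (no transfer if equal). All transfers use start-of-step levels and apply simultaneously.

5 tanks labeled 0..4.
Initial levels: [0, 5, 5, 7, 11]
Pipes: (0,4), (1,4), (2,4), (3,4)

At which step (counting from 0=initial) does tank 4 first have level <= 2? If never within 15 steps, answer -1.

Answer: -1

Derivation:
Step 1: flows [4->0,4->1,4->2,4->3] -> levels [1 6 6 8 7]
Step 2: flows [4->0,4->1,4->2,3->4] -> levels [2 7 7 7 5]
Step 3: flows [4->0,1->4,2->4,3->4] -> levels [3 6 6 6 7]
Step 4: flows [4->0,4->1,4->2,4->3] -> levels [4 7 7 7 3]
Step 5: flows [0->4,1->4,2->4,3->4] -> levels [3 6 6 6 7]
  -> period-2 cycle (repeats step 3); tank 4 never drops to <=2
Tank 4 never reaches <=2 within 15 steps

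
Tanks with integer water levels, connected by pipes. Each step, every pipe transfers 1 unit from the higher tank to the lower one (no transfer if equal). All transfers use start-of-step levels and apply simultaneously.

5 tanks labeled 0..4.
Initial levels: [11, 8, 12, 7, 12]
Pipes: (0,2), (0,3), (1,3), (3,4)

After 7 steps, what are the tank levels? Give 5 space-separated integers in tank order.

Answer: 12 9 10 8 11

Derivation:
Step 1: flows [2->0,0->3,1->3,4->3] -> levels [11 7 11 10 11]
Step 2: flows [0=2,0->3,3->1,4->3] -> levels [10 8 11 11 10]
Step 3: flows [2->0,3->0,3->1,3->4] -> levels [12 9 10 8 11]
Step 4: flows [0->2,0->3,1->3,4->3] -> levels [10 8 11 11 10]
  -> period-2 cycle: step 4 state = step 2 state
  -> state at step 7: (7-2) mod 2 = 1, same as step 3 -> [12 9 10 8 11]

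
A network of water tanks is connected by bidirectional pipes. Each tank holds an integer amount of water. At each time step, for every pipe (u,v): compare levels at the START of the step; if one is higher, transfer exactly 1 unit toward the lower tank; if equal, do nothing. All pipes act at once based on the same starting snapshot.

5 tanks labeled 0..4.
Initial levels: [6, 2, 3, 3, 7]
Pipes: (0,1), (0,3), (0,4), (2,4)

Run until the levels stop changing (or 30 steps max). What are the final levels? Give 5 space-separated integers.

Step 1: flows [0->1,0->3,4->0,4->2] -> levels [5 3 4 4 5]
Step 2: flows [0->1,0->3,0=4,4->2] -> levels [3 4 5 5 4]
Step 3: flows [1->0,3->0,4->0,2->4] -> levels [6 3 4 4 4]
Step 4: flows [0->1,0->3,0->4,2=4] -> levels [3 4 4 5 5]
Step 5: flows [1->0,3->0,4->0,4->2] -> levels [6 3 5 4 3]
Step 6: flows [0->1,0->3,0->4,2->4] -> levels [3 4 4 5 5]
  -> period-2 cycle: step 6 state = step 4 state; never stabilizes
  -> state at step 30: (30-4) mod 2 = 0, same as step 4 -> [3 4 4 5 5]

Answer: 3 4 4 5 5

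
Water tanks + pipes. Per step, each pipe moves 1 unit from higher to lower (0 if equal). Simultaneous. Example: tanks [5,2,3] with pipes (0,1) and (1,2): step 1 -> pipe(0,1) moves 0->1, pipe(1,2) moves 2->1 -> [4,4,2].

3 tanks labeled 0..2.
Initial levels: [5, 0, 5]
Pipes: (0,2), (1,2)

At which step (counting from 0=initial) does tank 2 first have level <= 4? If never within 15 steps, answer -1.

Answer: 1

Derivation:
Step 1: flows [0=2,2->1] -> levels [5 1 4]
Tank 2 first reaches <=4 at step 1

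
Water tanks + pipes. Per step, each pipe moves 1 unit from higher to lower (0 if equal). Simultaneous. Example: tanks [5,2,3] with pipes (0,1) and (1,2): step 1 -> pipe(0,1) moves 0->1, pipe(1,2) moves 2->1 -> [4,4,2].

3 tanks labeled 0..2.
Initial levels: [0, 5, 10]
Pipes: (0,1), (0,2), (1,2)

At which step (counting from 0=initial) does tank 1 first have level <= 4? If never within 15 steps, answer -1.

Answer: -1

Derivation:
Step 1: flows [1->0,2->0,2->1] -> levels [2 5 8]
Step 2: flows [1->0,2->0,2->1] -> levels [4 5 6]
Step 3: flows [1->0,2->0,2->1] -> levels [6 5 4]
Step 4: flows [0->1,0->2,1->2] -> levels [4 5 6]
  -> period-2 cycle (repeats step 2); tank 1 never drops to <=4
Tank 1 never reaches <=4 within 15 steps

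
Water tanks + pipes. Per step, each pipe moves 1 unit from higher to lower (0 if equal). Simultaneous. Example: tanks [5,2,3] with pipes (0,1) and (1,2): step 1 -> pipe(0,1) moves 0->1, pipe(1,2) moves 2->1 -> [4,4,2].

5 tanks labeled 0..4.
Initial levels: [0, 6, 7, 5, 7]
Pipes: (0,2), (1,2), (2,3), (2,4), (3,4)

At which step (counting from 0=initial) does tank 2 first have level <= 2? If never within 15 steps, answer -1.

Answer: 5

Derivation:
Step 1: flows [2->0,2->1,2->3,2=4,4->3] -> levels [1 7 4 7 6]
Step 2: flows [2->0,1->2,3->2,4->2,3->4] -> levels [2 6 6 5 6]
Step 3: flows [2->0,1=2,2->3,2=4,4->3] -> levels [3 6 4 7 5]
Step 4: flows [2->0,1->2,3->2,4->2,3->4] -> levels [4 5 6 5 5]
Step 5: flows [2->0,2->1,2->3,2->4,3=4] -> levels [5 6 2 6 6]
Tank 2 first reaches <=2 at step 5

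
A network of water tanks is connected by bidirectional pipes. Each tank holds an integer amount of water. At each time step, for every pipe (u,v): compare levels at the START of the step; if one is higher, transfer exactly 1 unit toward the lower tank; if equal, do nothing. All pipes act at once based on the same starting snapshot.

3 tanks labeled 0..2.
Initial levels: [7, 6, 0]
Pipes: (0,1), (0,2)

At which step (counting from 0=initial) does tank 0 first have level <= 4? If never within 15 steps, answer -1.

Answer: 4

Derivation:
Step 1: flows [0->1,0->2] -> levels [5 7 1]
Step 2: flows [1->0,0->2] -> levels [5 6 2]
Step 3: flows [1->0,0->2] -> levels [5 5 3]
Step 4: flows [0=1,0->2] -> levels [4 5 4]
Tank 0 first reaches <=4 at step 4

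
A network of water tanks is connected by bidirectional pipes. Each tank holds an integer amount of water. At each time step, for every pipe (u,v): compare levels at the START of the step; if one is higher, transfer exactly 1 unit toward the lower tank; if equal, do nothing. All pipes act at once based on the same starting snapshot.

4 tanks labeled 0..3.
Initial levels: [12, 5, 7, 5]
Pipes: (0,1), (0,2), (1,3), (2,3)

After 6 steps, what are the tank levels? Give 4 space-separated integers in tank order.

Answer: 8 6 6 9

Derivation:
Step 1: flows [0->1,0->2,1=3,2->3] -> levels [10 6 7 6]
Step 2: flows [0->1,0->2,1=3,2->3] -> levels [8 7 7 7]
Step 3: flows [0->1,0->2,1=3,2=3] -> levels [6 8 8 7]
Step 4: flows [1->0,2->0,1->3,2->3] -> levels [8 6 6 9]
Step 5: flows [0->1,0->2,3->1,3->2] -> levels [6 8 8 7]
  -> period-2 cycle: step 5 state = step 3 state
  -> state at step 6: (6-3) mod 2 = 1, same as step 4 -> [8 6 6 9]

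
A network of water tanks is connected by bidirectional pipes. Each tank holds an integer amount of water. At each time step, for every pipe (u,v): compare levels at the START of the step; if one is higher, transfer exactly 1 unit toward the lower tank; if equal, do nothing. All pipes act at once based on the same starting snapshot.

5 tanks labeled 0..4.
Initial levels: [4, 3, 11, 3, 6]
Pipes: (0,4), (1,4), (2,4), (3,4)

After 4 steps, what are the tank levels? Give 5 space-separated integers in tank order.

Answer: 4 4 7 4 8

Derivation:
Step 1: flows [4->0,4->1,2->4,4->3] -> levels [5 4 10 4 4]
Step 2: flows [0->4,1=4,2->4,3=4] -> levels [4 4 9 4 6]
Step 3: flows [4->0,4->1,2->4,4->3] -> levels [5 5 8 5 4]
Step 4: flows [0->4,1->4,2->4,3->4] -> levels [4 4 7 4 8]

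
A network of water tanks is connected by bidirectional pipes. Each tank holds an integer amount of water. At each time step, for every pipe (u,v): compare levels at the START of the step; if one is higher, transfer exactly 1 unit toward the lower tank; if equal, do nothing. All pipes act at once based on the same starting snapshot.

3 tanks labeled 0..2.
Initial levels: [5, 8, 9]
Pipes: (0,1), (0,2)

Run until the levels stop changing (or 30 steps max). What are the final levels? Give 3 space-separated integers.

Answer: 8 7 7

Derivation:
Step 1: flows [1->0,2->0] -> levels [7 7 8]
Step 2: flows [0=1,2->0] -> levels [8 7 7]
Step 3: flows [0->1,0->2] -> levels [6 8 8]
Step 4: flows [1->0,2->0] -> levels [8 7 7]
  -> period-2 cycle: step 4 state = step 2 state; never stabilizes
  -> state at step 30: (30-2) mod 2 = 0, same as step 2 -> [8 7 7]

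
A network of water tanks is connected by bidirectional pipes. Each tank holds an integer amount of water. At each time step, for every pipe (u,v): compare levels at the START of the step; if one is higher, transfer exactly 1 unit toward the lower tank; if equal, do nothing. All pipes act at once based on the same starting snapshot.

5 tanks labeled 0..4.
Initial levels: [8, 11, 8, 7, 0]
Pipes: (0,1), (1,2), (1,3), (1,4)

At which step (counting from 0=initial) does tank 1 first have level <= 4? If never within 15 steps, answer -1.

Answer: 6

Derivation:
Step 1: flows [1->0,1->2,1->3,1->4] -> levels [9 7 9 8 1]
Step 2: flows [0->1,2->1,3->1,1->4] -> levels [8 9 8 7 2]
Step 3: flows [1->0,1->2,1->3,1->4] -> levels [9 5 9 8 3]
Step 4: flows [0->1,2->1,3->1,1->4] -> levels [8 7 8 7 4]
Step 5: flows [0->1,2->1,1=3,1->4] -> levels [7 8 7 7 5]
Step 6: flows [1->0,1->2,1->3,1->4] -> levels [8 4 8 8 6]
Tank 1 first reaches <=4 at step 6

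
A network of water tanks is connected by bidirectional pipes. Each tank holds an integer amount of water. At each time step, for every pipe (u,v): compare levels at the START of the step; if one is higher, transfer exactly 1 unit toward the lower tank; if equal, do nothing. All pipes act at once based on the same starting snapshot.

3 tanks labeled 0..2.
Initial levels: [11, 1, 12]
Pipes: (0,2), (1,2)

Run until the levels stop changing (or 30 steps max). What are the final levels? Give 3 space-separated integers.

Step 1: flows [2->0,2->1] -> levels [12 2 10]
Step 2: flows [0->2,2->1] -> levels [11 3 10]
Step 3: flows [0->2,2->1] -> levels [10 4 10]
Step 4: flows [0=2,2->1] -> levels [10 5 9]
Step 5: flows [0->2,2->1] -> levels [9 6 9]
Step 6: flows [0=2,2->1] -> levels [9 7 8]
Step 7: flows [0->2,2->1] -> levels [8 8 8]
Step 8: flows [0=2,1=2] -> levels [8 8 8]
  -> stable (no change)

Answer: 8 8 8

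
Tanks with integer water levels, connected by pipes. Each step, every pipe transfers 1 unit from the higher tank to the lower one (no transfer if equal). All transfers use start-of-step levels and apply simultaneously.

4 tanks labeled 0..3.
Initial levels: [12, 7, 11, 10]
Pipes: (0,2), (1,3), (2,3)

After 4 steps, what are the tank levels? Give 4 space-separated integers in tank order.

Answer: 11 9 9 11

Derivation:
Step 1: flows [0->2,3->1,2->3] -> levels [11 8 11 10]
Step 2: flows [0=2,3->1,2->3] -> levels [11 9 10 10]
Step 3: flows [0->2,3->1,2=3] -> levels [10 10 11 9]
Step 4: flows [2->0,1->3,2->3] -> levels [11 9 9 11]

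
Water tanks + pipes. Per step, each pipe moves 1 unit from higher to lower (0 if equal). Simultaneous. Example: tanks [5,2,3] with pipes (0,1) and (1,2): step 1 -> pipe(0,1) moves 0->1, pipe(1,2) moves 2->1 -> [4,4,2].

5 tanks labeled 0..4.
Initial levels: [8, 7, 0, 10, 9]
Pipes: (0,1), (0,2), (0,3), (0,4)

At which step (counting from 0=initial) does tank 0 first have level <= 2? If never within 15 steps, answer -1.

Step 1: flows [0->1,0->2,3->0,4->0] -> levels [8 8 1 9 8]
Step 2: flows [0=1,0->2,3->0,0=4] -> levels [8 8 2 8 8]
Step 3: flows [0=1,0->2,0=3,0=4] -> levels [7 8 3 8 8]
Step 4: flows [1->0,0->2,3->0,4->0] -> levels [9 7 4 7 7]
Step 5: flows [0->1,0->2,0->3,0->4] -> levels [5 8 5 8 8]
Step 6: flows [1->0,0=2,3->0,4->0] -> levels [8 7 5 7 7]
Step 7: flows [0->1,0->2,0->3,0->4] -> levels [4 8 6 8 8]
Step 8: flows [1->0,2->0,3->0,4->0] -> levels [8 7 5 7 7]
  -> period-2 cycle (repeats step 6); tank 0 never drops to <=2
Tank 0 never reaches <=2 within 15 steps

Answer: -1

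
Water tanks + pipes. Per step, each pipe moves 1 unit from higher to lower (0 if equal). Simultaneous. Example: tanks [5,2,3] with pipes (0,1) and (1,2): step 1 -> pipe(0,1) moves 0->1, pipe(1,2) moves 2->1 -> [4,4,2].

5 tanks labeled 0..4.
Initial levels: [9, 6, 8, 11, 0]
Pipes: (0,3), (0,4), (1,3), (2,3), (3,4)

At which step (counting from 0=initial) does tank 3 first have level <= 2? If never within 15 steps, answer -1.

Answer: -1

Derivation:
Step 1: flows [3->0,0->4,3->1,3->2,3->4] -> levels [9 7 9 7 2]
Step 2: flows [0->3,0->4,1=3,2->3,3->4] -> levels [7 7 8 8 4]
Step 3: flows [3->0,0->4,3->1,2=3,3->4] -> levels [7 8 8 5 6]
Step 4: flows [0->3,0->4,1->3,2->3,4->3] -> levels [5 7 7 9 6]
Step 5: flows [3->0,4->0,3->1,3->2,3->4] -> levels [7 8 8 5 6]
  -> period-2 cycle (repeats step 3); tank 3 never drops to <=2
Tank 3 never reaches <=2 within 15 steps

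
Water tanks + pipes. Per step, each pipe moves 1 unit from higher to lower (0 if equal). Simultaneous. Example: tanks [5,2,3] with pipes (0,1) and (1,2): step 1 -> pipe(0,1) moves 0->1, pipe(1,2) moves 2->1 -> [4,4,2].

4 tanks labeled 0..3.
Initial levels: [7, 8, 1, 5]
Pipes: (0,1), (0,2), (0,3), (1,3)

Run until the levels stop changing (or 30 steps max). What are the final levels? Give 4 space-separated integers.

Step 1: flows [1->0,0->2,0->3,1->3] -> levels [6 6 2 7]
Step 2: flows [0=1,0->2,3->0,3->1] -> levels [6 7 3 5]
Step 3: flows [1->0,0->2,0->3,1->3] -> levels [5 5 4 7]
Step 4: flows [0=1,0->2,3->0,3->1] -> levels [5 6 5 5]
Step 5: flows [1->0,0=2,0=3,1->3] -> levels [6 4 5 6]
Step 6: flows [0->1,0->2,0=3,3->1] -> levels [4 6 6 5]
Step 7: flows [1->0,2->0,3->0,1->3] -> levels [7 4 5 5]
Step 8: flows [0->1,0->2,0->3,3->1] -> levels [4 6 6 5]
  -> period-2 cycle: step 8 state = step 6 state; never stabilizes
  -> state at step 30: (30-6) mod 2 = 0, same as step 6 -> [4 6 6 5]

Answer: 4 6 6 5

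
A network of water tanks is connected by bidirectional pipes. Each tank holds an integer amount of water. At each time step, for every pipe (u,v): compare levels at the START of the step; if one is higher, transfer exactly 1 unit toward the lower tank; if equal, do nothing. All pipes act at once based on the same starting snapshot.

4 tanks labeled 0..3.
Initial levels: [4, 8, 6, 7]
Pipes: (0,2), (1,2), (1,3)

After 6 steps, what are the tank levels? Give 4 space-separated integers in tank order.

Answer: 6 8 5 6

Derivation:
Step 1: flows [2->0,1->2,1->3] -> levels [5 6 6 8]
Step 2: flows [2->0,1=2,3->1] -> levels [6 7 5 7]
Step 3: flows [0->2,1->2,1=3] -> levels [5 6 7 7]
Step 4: flows [2->0,2->1,3->1] -> levels [6 8 5 6]
Step 5: flows [0->2,1->2,1->3] -> levels [5 6 7 7]
  -> period-2 cycle: step 5 state = step 3 state
  -> state at step 6: (6-3) mod 2 = 1, same as step 4 -> [6 8 5 6]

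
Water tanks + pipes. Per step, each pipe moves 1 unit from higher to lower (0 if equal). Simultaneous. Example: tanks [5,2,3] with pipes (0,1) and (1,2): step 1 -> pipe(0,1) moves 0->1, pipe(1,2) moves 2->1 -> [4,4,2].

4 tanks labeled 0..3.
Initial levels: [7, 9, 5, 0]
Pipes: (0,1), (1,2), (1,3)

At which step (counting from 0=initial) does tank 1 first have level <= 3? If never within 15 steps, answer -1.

Answer: 6

Derivation:
Step 1: flows [1->0,1->2,1->3] -> levels [8 6 6 1]
Step 2: flows [0->1,1=2,1->3] -> levels [7 6 6 2]
Step 3: flows [0->1,1=2,1->3] -> levels [6 6 6 3]
Step 4: flows [0=1,1=2,1->3] -> levels [6 5 6 4]
Step 5: flows [0->1,2->1,1->3] -> levels [5 6 5 5]
Step 6: flows [1->0,1->2,1->3] -> levels [6 3 6 6]
Tank 1 first reaches <=3 at step 6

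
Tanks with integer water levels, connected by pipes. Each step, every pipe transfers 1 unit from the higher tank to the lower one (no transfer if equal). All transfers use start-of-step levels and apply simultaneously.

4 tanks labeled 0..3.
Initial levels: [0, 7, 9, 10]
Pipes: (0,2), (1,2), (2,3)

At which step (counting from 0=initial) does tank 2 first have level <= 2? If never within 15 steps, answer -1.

Step 1: flows [2->0,2->1,3->2] -> levels [1 8 8 9]
Step 2: flows [2->0,1=2,3->2] -> levels [2 8 8 8]
Step 3: flows [2->0,1=2,2=3] -> levels [3 8 7 8]
Step 4: flows [2->0,1->2,3->2] -> levels [4 7 8 7]
Step 5: flows [2->0,2->1,2->3] -> levels [5 8 5 8]
Step 6: flows [0=2,1->2,3->2] -> levels [5 7 7 7]
Step 7: flows [2->0,1=2,2=3] -> levels [6 7 6 7]
Step 8: flows [0=2,1->2,3->2] -> levels [6 6 8 6]
Step 9: flows [2->0,2->1,2->3] -> levels [7 7 5 7]
Step 10: flows [0->2,1->2,3->2] -> levels [6 6 8 6]
  -> period-2 cycle (repeats step 8); tank 2 never drops to <=2
Tank 2 never reaches <=2 within 15 steps

Answer: -1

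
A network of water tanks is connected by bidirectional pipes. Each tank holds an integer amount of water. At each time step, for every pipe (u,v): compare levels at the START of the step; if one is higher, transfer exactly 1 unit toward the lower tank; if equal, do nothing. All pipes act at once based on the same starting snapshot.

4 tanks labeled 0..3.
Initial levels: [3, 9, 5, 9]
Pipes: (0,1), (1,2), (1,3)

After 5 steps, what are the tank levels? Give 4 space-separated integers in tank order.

Answer: 6 8 6 6

Derivation:
Step 1: flows [1->0,1->2,1=3] -> levels [4 7 6 9]
Step 2: flows [1->0,1->2,3->1] -> levels [5 6 7 8]
Step 3: flows [1->0,2->1,3->1] -> levels [6 7 6 7]
Step 4: flows [1->0,1->2,1=3] -> levels [7 5 7 7]
Step 5: flows [0->1,2->1,3->1] -> levels [6 8 6 6]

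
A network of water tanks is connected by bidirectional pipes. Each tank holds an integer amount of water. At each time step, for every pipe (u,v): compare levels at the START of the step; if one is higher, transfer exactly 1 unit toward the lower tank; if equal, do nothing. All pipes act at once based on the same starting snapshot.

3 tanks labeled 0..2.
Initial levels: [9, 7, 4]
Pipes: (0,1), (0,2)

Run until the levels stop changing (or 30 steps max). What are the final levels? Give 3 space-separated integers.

Step 1: flows [0->1,0->2] -> levels [7 8 5]
Step 2: flows [1->0,0->2] -> levels [7 7 6]
Step 3: flows [0=1,0->2] -> levels [6 7 7]
Step 4: flows [1->0,2->0] -> levels [8 6 6]
Step 5: flows [0->1,0->2] -> levels [6 7 7]
  -> period-2 cycle: step 5 state = step 3 state; never stabilizes
  -> state at step 30: (30-3) mod 2 = 1, same as step 4 -> [8 6 6]

Answer: 8 6 6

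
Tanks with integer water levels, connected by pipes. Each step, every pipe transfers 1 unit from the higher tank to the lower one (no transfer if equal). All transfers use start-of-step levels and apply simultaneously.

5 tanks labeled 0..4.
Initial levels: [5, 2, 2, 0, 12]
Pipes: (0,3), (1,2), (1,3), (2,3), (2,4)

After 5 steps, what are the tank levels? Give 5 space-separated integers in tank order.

Answer: 2 3 4 5 7

Derivation:
Step 1: flows [0->3,1=2,1->3,2->3,4->2] -> levels [4 1 2 3 11]
Step 2: flows [0->3,2->1,3->1,3->2,4->2] -> levels [3 3 3 2 10]
Step 3: flows [0->3,1=2,1->3,2->3,4->2] -> levels [2 2 3 5 9]
Step 4: flows [3->0,2->1,3->1,3->2,4->2] -> levels [3 4 4 2 8]
Step 5: flows [0->3,1=2,1->3,2->3,4->2] -> levels [2 3 4 5 7]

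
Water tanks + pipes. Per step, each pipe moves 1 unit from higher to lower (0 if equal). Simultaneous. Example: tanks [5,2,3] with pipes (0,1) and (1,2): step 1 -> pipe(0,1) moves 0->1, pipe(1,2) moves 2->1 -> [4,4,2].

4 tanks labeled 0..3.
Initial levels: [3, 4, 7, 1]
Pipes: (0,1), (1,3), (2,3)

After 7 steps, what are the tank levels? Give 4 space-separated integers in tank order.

Step 1: flows [1->0,1->3,2->3] -> levels [4 2 6 3]
Step 2: flows [0->1,3->1,2->3] -> levels [3 4 5 3]
Step 3: flows [1->0,1->3,2->3] -> levels [4 2 4 5]
Step 4: flows [0->1,3->1,3->2] -> levels [3 4 5 3]
  -> period-2 cycle: step 4 state = step 2 state
  -> state at step 7: (7-2) mod 2 = 1, same as step 3 -> [4 2 4 5]

Answer: 4 2 4 5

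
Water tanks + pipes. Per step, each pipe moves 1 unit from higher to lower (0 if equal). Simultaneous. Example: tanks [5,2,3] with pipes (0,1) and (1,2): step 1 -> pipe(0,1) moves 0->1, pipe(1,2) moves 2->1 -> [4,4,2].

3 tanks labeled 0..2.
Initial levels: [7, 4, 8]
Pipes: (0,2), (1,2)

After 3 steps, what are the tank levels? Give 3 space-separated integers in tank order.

Answer: 6 6 7

Derivation:
Step 1: flows [2->0,2->1] -> levels [8 5 6]
Step 2: flows [0->2,2->1] -> levels [7 6 6]
Step 3: flows [0->2,1=2] -> levels [6 6 7]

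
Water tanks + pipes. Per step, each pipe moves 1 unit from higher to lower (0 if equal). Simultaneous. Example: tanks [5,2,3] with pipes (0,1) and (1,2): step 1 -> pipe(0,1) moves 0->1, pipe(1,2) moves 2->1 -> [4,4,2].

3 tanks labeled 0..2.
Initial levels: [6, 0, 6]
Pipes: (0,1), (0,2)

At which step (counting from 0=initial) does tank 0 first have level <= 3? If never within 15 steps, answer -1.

Step 1: flows [0->1,0=2] -> levels [5 1 6]
Step 2: flows [0->1,2->0] -> levels [5 2 5]
Step 3: flows [0->1,0=2] -> levels [4 3 5]
Step 4: flows [0->1,2->0] -> levels [4 4 4]
Step 5: flows [0=1,0=2] -> levels [4 4 4]
  -> stable; tank 0 stays at 4 > 3
Tank 0 never reaches <=3 within 15 steps

Answer: -1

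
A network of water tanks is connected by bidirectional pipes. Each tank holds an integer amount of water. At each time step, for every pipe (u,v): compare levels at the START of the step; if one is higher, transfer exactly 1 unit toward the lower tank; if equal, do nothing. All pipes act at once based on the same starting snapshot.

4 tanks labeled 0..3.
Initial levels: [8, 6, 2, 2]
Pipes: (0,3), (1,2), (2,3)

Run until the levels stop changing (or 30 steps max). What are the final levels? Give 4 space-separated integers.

Step 1: flows [0->3,1->2,2=3] -> levels [7 5 3 3]
Step 2: flows [0->3,1->2,2=3] -> levels [6 4 4 4]
Step 3: flows [0->3,1=2,2=3] -> levels [5 4 4 5]
Step 4: flows [0=3,1=2,3->2] -> levels [5 4 5 4]
Step 5: flows [0->3,2->1,2->3] -> levels [4 5 3 6]
Step 6: flows [3->0,1->2,3->2] -> levels [5 4 5 4]
  -> period-2 cycle: step 6 state = step 4 state; never stabilizes
  -> state at step 30: (30-4) mod 2 = 0, same as step 4 -> [5 4 5 4]

Answer: 5 4 5 4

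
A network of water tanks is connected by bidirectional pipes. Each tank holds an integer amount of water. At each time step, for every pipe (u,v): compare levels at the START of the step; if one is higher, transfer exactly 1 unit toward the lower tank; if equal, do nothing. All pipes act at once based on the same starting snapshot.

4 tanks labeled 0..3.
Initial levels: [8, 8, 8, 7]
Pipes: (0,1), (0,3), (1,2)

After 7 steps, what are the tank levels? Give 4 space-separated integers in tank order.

Step 1: flows [0=1,0->3,1=2] -> levels [7 8 8 8]
Step 2: flows [1->0,3->0,1=2] -> levels [9 7 8 7]
Step 3: flows [0->1,0->3,2->1] -> levels [7 9 7 8]
Step 4: flows [1->0,3->0,1->2] -> levels [9 7 8 7]
  -> period-2 cycle: step 4 state = step 2 state
  -> state at step 7: (7-2) mod 2 = 1, same as step 3 -> [7 9 7 8]

Answer: 7 9 7 8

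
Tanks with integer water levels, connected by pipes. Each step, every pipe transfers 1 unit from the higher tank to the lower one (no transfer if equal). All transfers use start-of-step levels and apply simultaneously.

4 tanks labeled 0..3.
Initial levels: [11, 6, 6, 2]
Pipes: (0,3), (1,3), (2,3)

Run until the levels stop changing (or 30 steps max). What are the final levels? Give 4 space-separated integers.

Step 1: flows [0->3,1->3,2->3] -> levels [10 5 5 5]
Step 2: flows [0->3,1=3,2=3] -> levels [9 5 5 6]
Step 3: flows [0->3,3->1,3->2] -> levels [8 6 6 5]
Step 4: flows [0->3,1->3,2->3] -> levels [7 5 5 8]
Step 5: flows [3->0,3->1,3->2] -> levels [8 6 6 5]
  -> period-2 cycle: step 5 state = step 3 state; never stabilizes
  -> state at step 30: (30-3) mod 2 = 1, same as step 4 -> [7 5 5 8]

Answer: 7 5 5 8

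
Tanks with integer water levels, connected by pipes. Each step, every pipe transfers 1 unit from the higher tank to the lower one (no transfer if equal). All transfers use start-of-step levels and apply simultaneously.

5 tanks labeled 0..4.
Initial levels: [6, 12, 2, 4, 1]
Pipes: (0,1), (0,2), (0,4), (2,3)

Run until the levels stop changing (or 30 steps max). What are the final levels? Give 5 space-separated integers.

Answer: 7 6 3 5 4

Derivation:
Step 1: flows [1->0,0->2,0->4,3->2] -> levels [5 11 4 3 2]
Step 2: flows [1->0,0->2,0->4,2->3] -> levels [4 10 4 4 3]
Step 3: flows [1->0,0=2,0->4,2=3] -> levels [4 9 4 4 4]
Step 4: flows [1->0,0=2,0=4,2=3] -> levels [5 8 4 4 4]
Step 5: flows [1->0,0->2,0->4,2=3] -> levels [4 7 5 4 5]
Step 6: flows [1->0,2->0,4->0,2->3] -> levels [7 6 3 5 4]
Step 7: flows [0->1,0->2,0->4,3->2] -> levels [4 7 5 4 5]
  -> period-2 cycle: step 7 state = step 5 state; never stabilizes
  -> state at step 30: (30-5) mod 2 = 1, same as step 6 -> [7 6 3 5 4]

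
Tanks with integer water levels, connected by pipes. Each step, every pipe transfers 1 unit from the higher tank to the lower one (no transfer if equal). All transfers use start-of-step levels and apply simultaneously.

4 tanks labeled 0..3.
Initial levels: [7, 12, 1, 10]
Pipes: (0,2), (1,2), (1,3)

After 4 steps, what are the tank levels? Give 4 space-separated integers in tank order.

Step 1: flows [0->2,1->2,1->3] -> levels [6 10 3 11]
Step 2: flows [0->2,1->2,3->1] -> levels [5 10 5 10]
Step 3: flows [0=2,1->2,1=3] -> levels [5 9 6 10]
Step 4: flows [2->0,1->2,3->1] -> levels [6 9 6 9]

Answer: 6 9 6 9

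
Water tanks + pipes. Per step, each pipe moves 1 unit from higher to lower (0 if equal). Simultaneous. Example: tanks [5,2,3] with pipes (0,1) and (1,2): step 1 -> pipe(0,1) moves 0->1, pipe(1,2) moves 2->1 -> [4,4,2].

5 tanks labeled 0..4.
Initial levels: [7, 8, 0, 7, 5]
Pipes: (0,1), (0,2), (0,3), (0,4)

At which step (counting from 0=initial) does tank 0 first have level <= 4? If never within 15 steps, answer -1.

Answer: 3

Derivation:
Step 1: flows [1->0,0->2,0=3,0->4] -> levels [6 7 1 7 6]
Step 2: flows [1->0,0->2,3->0,0=4] -> levels [7 6 2 6 6]
Step 3: flows [0->1,0->2,0->3,0->4] -> levels [3 7 3 7 7]
Tank 0 first reaches <=4 at step 3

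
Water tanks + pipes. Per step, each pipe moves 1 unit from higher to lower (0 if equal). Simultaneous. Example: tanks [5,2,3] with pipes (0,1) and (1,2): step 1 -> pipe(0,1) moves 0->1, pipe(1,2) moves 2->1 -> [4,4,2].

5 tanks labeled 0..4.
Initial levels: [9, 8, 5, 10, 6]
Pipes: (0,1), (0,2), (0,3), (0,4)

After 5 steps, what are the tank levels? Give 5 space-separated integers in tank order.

Answer: 6 8 8 8 8

Derivation:
Step 1: flows [0->1,0->2,3->0,0->4] -> levels [7 9 6 9 7]
Step 2: flows [1->0,0->2,3->0,0=4] -> levels [8 8 7 8 7]
Step 3: flows [0=1,0->2,0=3,0->4] -> levels [6 8 8 8 8]
Step 4: flows [1->0,2->0,3->0,4->0] -> levels [10 7 7 7 7]
Step 5: flows [0->1,0->2,0->3,0->4] -> levels [6 8 8 8 8]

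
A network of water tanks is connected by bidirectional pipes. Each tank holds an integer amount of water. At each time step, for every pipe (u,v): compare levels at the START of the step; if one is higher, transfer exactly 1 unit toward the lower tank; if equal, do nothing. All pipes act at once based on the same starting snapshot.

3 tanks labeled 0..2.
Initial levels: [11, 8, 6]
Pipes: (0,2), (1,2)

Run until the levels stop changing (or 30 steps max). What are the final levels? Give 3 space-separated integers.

Answer: 9 9 7

Derivation:
Step 1: flows [0->2,1->2] -> levels [10 7 8]
Step 2: flows [0->2,2->1] -> levels [9 8 8]
Step 3: flows [0->2,1=2] -> levels [8 8 9]
Step 4: flows [2->0,2->1] -> levels [9 9 7]
Step 5: flows [0->2,1->2] -> levels [8 8 9]
  -> period-2 cycle: step 5 state = step 3 state; never stabilizes
  -> state at step 30: (30-3) mod 2 = 1, same as step 4 -> [9 9 7]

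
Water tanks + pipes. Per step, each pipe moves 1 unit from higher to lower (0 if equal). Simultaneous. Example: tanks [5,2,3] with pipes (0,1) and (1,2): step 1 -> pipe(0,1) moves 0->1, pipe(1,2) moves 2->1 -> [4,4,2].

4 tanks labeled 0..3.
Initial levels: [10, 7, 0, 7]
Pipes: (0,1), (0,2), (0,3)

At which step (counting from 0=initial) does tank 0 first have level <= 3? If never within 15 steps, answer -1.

Answer: -1

Derivation:
Step 1: flows [0->1,0->2,0->3] -> levels [7 8 1 8]
Step 2: flows [1->0,0->2,3->0] -> levels [8 7 2 7]
Step 3: flows [0->1,0->2,0->3] -> levels [5 8 3 8]
Step 4: flows [1->0,0->2,3->0] -> levels [6 7 4 7]
Step 5: flows [1->0,0->2,3->0] -> levels [7 6 5 6]
Step 6: flows [0->1,0->2,0->3] -> levels [4 7 6 7]
Step 7: flows [1->0,2->0,3->0] -> levels [7 6 5 6]
  -> period-2 cycle (repeats step 5); tank 0 never drops to <=3
Tank 0 never reaches <=3 within 15 steps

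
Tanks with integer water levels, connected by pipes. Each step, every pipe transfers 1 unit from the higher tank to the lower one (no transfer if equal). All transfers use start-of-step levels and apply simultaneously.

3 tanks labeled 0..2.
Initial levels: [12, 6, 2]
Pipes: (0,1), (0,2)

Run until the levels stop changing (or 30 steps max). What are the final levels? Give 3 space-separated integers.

Answer: 8 6 6

Derivation:
Step 1: flows [0->1,0->2] -> levels [10 7 3]
Step 2: flows [0->1,0->2] -> levels [8 8 4]
Step 3: flows [0=1,0->2] -> levels [7 8 5]
Step 4: flows [1->0,0->2] -> levels [7 7 6]
Step 5: flows [0=1,0->2] -> levels [6 7 7]
Step 6: flows [1->0,2->0] -> levels [8 6 6]
Step 7: flows [0->1,0->2] -> levels [6 7 7]
  -> period-2 cycle: step 7 state = step 5 state; never stabilizes
  -> state at step 30: (30-5) mod 2 = 1, same as step 6 -> [8 6 6]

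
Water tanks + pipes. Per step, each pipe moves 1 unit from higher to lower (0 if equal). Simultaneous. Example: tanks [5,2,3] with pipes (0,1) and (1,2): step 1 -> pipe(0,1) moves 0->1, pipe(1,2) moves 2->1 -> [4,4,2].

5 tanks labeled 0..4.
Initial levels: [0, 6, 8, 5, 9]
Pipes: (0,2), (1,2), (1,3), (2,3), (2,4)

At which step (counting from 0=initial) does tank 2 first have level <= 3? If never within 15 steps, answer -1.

Answer: 5

Derivation:
Step 1: flows [2->0,2->1,1->3,2->3,4->2] -> levels [1 6 6 7 8]
Step 2: flows [2->0,1=2,3->1,3->2,4->2] -> levels [2 7 7 5 7]
Step 3: flows [2->0,1=2,1->3,2->3,2=4] -> levels [3 6 5 7 7]
Step 4: flows [2->0,1->2,3->1,3->2,4->2] -> levels [4 6 7 5 6]
Step 5: flows [2->0,2->1,1->3,2->3,2->4] -> levels [5 6 3 7 7]
Tank 2 first reaches <=3 at step 5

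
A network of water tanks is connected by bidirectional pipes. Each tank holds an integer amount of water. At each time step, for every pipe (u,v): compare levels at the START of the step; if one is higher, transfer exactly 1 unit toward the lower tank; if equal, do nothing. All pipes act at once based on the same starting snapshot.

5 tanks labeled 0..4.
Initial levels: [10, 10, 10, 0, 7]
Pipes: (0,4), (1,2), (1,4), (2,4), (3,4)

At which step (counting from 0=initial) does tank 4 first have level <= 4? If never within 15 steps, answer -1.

Answer: -1

Derivation:
Step 1: flows [0->4,1=2,1->4,2->4,4->3] -> levels [9 9 9 1 9]
Step 2: flows [0=4,1=2,1=4,2=4,4->3] -> levels [9 9 9 2 8]
Step 3: flows [0->4,1=2,1->4,2->4,4->3] -> levels [8 8 8 3 10]
Step 4: flows [4->0,1=2,4->1,4->2,4->3] -> levels [9 9 9 4 6]
Step 5: flows [0->4,1=2,1->4,2->4,4->3] -> levels [8 8 8 5 8]
Step 6: flows [0=4,1=2,1=4,2=4,4->3] -> levels [8 8 8 6 7]
Step 7: flows [0->4,1=2,1->4,2->4,4->3] -> levels [7 7 7 7 9]
Step 8: flows [4->0,1=2,4->1,4->2,4->3] -> levels [8 8 8 8 5]
Step 9: flows [0->4,1=2,1->4,2->4,3->4] -> levels [7 7 7 7 9]
  -> period-2 cycle (repeats step 7); tank 4 never drops to <=4
Tank 4 never reaches <=4 within 15 steps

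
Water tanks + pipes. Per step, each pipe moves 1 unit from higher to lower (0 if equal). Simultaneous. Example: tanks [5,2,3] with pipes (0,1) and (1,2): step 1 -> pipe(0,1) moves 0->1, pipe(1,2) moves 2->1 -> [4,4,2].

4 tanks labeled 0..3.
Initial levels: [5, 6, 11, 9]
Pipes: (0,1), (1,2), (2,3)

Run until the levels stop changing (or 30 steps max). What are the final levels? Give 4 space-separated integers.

Answer: 7 9 7 8

Derivation:
Step 1: flows [1->0,2->1,2->3] -> levels [6 6 9 10]
Step 2: flows [0=1,2->1,3->2] -> levels [6 7 9 9]
Step 3: flows [1->0,2->1,2=3] -> levels [7 7 8 9]
Step 4: flows [0=1,2->1,3->2] -> levels [7 8 8 8]
Step 5: flows [1->0,1=2,2=3] -> levels [8 7 8 8]
Step 6: flows [0->1,2->1,2=3] -> levels [7 9 7 8]
Step 7: flows [1->0,1->2,3->2] -> levels [8 7 9 7]
Step 8: flows [0->1,2->1,2->3] -> levels [7 9 7 8]
  -> period-2 cycle: step 8 state = step 6 state; never stabilizes
  -> state at step 30: (30-6) mod 2 = 0, same as step 6 -> [7 9 7 8]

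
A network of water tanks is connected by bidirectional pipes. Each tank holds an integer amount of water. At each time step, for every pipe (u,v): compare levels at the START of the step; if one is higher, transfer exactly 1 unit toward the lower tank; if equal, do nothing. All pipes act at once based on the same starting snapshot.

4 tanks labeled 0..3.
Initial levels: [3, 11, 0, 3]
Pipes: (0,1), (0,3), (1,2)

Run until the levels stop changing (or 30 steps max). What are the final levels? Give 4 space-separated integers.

Answer: 3 5 4 5

Derivation:
Step 1: flows [1->0,0=3,1->2] -> levels [4 9 1 3]
Step 2: flows [1->0,0->3,1->2] -> levels [4 7 2 4]
Step 3: flows [1->0,0=3,1->2] -> levels [5 5 3 4]
Step 4: flows [0=1,0->3,1->2] -> levels [4 4 4 5]
Step 5: flows [0=1,3->0,1=2] -> levels [5 4 4 4]
Step 6: flows [0->1,0->3,1=2] -> levels [3 5 4 5]
Step 7: flows [1->0,3->0,1->2] -> levels [5 3 5 4]
Step 8: flows [0->1,0->3,2->1] -> levels [3 5 4 5]
  -> period-2 cycle: step 8 state = step 6 state; never stabilizes
  -> state at step 30: (30-6) mod 2 = 0, same as step 6 -> [3 5 4 5]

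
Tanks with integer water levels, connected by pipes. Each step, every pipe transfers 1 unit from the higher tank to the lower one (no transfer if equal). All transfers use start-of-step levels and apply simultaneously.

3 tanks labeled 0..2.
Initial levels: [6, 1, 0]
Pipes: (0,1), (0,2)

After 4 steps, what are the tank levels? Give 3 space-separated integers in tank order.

Answer: 1 3 3

Derivation:
Step 1: flows [0->1,0->2] -> levels [4 2 1]
Step 2: flows [0->1,0->2] -> levels [2 3 2]
Step 3: flows [1->0,0=2] -> levels [3 2 2]
Step 4: flows [0->1,0->2] -> levels [1 3 3]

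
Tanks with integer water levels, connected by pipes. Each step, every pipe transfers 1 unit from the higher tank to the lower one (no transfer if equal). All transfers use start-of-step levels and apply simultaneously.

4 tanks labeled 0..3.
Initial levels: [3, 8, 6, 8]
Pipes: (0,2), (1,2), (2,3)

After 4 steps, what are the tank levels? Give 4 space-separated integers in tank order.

Step 1: flows [2->0,1->2,3->2] -> levels [4 7 7 7]
Step 2: flows [2->0,1=2,2=3] -> levels [5 7 6 7]
Step 3: flows [2->0,1->2,3->2] -> levels [6 6 7 6]
Step 4: flows [2->0,2->1,2->3] -> levels [7 7 4 7]

Answer: 7 7 4 7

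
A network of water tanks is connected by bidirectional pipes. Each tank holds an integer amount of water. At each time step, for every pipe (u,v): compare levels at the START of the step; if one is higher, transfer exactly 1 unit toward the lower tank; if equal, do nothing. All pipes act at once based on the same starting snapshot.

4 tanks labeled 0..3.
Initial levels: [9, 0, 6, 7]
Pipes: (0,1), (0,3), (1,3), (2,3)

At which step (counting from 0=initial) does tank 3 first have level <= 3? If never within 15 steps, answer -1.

Step 1: flows [0->1,0->3,3->1,3->2] -> levels [7 2 7 6]
Step 2: flows [0->1,0->3,3->1,2->3] -> levels [5 4 6 7]
Step 3: flows [0->1,3->0,3->1,3->2] -> levels [5 6 7 4]
Step 4: flows [1->0,0->3,1->3,2->3] -> levels [5 4 6 7]
  -> period-2 cycle (repeats step 2); tank 3 never drops to <=3
Tank 3 never reaches <=3 within 15 steps

Answer: -1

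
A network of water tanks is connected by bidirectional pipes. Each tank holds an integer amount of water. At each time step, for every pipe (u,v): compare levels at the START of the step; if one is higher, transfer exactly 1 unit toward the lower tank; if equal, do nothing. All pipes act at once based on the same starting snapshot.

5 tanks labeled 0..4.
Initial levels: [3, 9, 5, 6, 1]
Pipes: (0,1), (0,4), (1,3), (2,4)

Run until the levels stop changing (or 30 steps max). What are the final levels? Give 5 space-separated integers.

Step 1: flows [1->0,0->4,1->3,2->4] -> levels [3 7 4 7 3]
Step 2: flows [1->0,0=4,1=3,2->4] -> levels [4 6 3 7 4]
Step 3: flows [1->0,0=4,3->1,4->2] -> levels [5 6 4 6 3]
Step 4: flows [1->0,0->4,1=3,2->4] -> levels [5 5 3 6 5]
Step 5: flows [0=1,0=4,3->1,4->2] -> levels [5 6 4 5 4]
Step 6: flows [1->0,0->4,1->3,2=4] -> levels [5 4 4 6 5]
Step 7: flows [0->1,0=4,3->1,4->2] -> levels [4 6 5 5 4]
Step 8: flows [1->0,0=4,1->3,2->4] -> levels [5 4 4 6 5]
  -> period-2 cycle: step 8 state = step 6 state; never stabilizes
  -> state at step 30: (30-6) mod 2 = 0, same as step 6 -> [5 4 4 6 5]

Answer: 5 4 4 6 5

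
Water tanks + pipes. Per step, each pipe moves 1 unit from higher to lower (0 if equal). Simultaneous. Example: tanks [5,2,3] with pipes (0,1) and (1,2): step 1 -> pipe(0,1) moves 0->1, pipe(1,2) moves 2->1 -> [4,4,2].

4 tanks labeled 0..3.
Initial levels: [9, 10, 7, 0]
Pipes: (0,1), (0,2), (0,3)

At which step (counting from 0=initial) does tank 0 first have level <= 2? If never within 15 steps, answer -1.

Step 1: flows [1->0,0->2,0->3] -> levels [8 9 8 1]
Step 2: flows [1->0,0=2,0->3] -> levels [8 8 8 2]
Step 3: flows [0=1,0=2,0->3] -> levels [7 8 8 3]
Step 4: flows [1->0,2->0,0->3] -> levels [8 7 7 4]
Step 5: flows [0->1,0->2,0->3] -> levels [5 8 8 5]
Step 6: flows [1->0,2->0,0=3] -> levels [7 7 7 5]
Step 7: flows [0=1,0=2,0->3] -> levels [6 7 7 6]
Step 8: flows [1->0,2->0,0=3] -> levels [8 6 6 6]
Step 9: flows [0->1,0->2,0->3] -> levels [5 7 7 7]
Step 10: flows [1->0,2->0,3->0] -> levels [8 6 6 6]
  -> period-2 cycle (repeats step 8); tank 0 never drops to <=2
Tank 0 never reaches <=2 within 15 steps

Answer: -1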